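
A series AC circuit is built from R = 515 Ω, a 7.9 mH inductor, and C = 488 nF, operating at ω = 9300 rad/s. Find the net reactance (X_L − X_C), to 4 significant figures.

-146.9 Ω

X_L = ωL = 73.47 Ω
X_C = 1/(ωC) = 220.3 Ω
X = 73.47 − 220.3 = -146.9 Ω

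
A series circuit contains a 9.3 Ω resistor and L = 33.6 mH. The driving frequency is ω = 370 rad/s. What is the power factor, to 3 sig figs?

0.599

X_L = ωL = 12.4 Ω
Z = 9.30 + j12.4 Ω
|Z| = √(9.30² + 12.4²) = 15.5 Ω
∠Z = arctan(12.4/9.30) = 53.2°
cos φ = cos(53.2°) = 0.599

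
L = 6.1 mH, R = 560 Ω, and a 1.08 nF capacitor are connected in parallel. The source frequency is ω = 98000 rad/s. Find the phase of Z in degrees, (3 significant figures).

X_L = ωL = 598 Ω
X_C = 1/(ωC) = 9450 Ω
Parallel: admittances add. Y = 1/R + 1/(jωL) + jωC
Y = (0.00179 − j0.00157) S
|Y| = 0.00238 S → |Z| = 1/|Y| = 421 Ω, ∠Z = −∠Y = 41.3°

41.3°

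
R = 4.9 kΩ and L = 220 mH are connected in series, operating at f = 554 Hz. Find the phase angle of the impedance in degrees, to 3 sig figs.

ω = 2πf = 3481 rad/s
X_L = ωL = 766 Ω
Z = 4900 + j766 Ω
|Z| = √(4900² + 766²) = 4960 Ω
∠Z = arctan(766/4900) = 8.88°

8.88°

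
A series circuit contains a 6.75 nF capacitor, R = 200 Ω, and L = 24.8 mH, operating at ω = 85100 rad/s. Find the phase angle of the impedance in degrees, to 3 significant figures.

X_L = ωL = 2110 Ω
X_C = 1/(ωC) = 1740 Ω
Net reactance X = X_L − X_C = 370 Ω
Z = 200 + j370 Ω
|Z| = √(200² + 370²) = 420 Ω
∠Z = arctan(370/200) = 61.6°

61.6°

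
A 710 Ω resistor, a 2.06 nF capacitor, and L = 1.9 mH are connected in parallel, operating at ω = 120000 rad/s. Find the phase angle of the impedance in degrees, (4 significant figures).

71.21°

X_L = ωL = 228.0 Ω
X_C = 1/(ωC) = 4045 Ω
Parallel: admittances add. Y = 1/R + 1/(jωL) + jωC
Y = (0.001408 − j0.004139) S
|Y| = 0.004372 S → |Z| = 1/|Y| = 228.7 Ω, ∠Z = −∠Y = 71.21°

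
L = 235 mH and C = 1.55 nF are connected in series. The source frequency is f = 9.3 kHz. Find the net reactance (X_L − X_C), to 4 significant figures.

ω = 2πf = 58430 rad/s
X_L = ωL = 13730 Ω
X_C = 1/(ωC) = 11040 Ω
X = 13730 − 11040 = 2691 Ω

2691 Ω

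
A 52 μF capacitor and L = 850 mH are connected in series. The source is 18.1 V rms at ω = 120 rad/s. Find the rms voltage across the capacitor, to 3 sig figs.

X_L = ωL = 102 Ω
X_C = 1/(ωC) = 160 Ω
Net reactance X = X_L − X_C = -58.3 Ω
Z = − j58.3 Ω
|Z| = √(0² + 58.3²) = 58.3 Ω
I = V/|Z| = 311 mA
V_C = I·|Z_C| = 0.311 × 160 = 49.8 V

49.8 V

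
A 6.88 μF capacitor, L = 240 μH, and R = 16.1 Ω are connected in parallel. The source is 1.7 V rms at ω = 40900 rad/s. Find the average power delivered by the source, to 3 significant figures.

180 mW

X_L = ωL = 9.82 Ω
X_C = 1/(ωC) = 3.55 Ω
Parallel: admittances add. Y = 1/R + 1/(jωL) + jωC
Y = (0.0621 + j0.180) S
|Y| = 0.190 S → |Z| = 1/|Y| = 5.26 Ω, ∠Z = −∠Y = -70.9°
I = V/|Z| = 323 mA
P = VI cos φ = 1.7 × 0.323 × cos(-70.9°) = 180 mW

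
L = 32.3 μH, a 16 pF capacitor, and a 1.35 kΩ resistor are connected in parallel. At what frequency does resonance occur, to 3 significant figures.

7.00 MHz

ω₀ = 1/√(LC) = 1/√(3.23e-05 × 1.6e-11) = 4.399e+07 rad/s
f₀ = ω₀/(2π) = 7.00 MHz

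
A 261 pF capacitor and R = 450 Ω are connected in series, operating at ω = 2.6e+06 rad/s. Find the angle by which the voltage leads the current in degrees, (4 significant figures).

-73.02°

X_C = 1/(ωC) = 1474 Ω
Z = 450.0 − j1474 Ω
|Z| = √(450.0² + 1474²) = 1541 Ω
∠Z = arctan(-1474/450.0) = -73.02°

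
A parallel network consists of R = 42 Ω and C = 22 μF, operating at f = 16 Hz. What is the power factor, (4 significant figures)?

ω = 2πf = 100.5 rad/s
X_C = 1/(ωC) = 452.1 Ω
Parallel: admittances add. Y = 1/R + jωC
Y = (0.02381 + j0.002212) S
|Y| = 0.02391 S → |Z| = 1/|Y| = 41.82 Ω, ∠Z = −∠Y = -5.307°
cos φ = cos(-5.307°) = 0.9957

0.9957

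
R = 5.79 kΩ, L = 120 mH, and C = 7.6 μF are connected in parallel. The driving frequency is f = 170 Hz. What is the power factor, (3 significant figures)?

0.479

ω = 2πf = 1068 rad/s
X_L = ωL = 128 Ω
X_C = 1/(ωC) = 123 Ω
Parallel: admittances add. Y = 1/R + 1/(jωL) + jωC
Y = (0.000173 + j0.000316) S
|Y| = 0.000360 S → |Z| = 1/|Y| = 2780 Ω, ∠Z = −∠Y = -61.4°
cos φ = cos(-61.4°) = 0.479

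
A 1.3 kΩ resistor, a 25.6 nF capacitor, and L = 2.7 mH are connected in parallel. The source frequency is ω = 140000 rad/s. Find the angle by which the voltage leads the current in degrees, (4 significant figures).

-50.66°

X_L = ωL = 378.0 Ω
X_C = 1/(ωC) = 279.0 Ω
Parallel: admittances add. Y = 1/R + 1/(jωL) + jωC
Y = (0.0007692 + j0.0009385) S
|Y| = 0.001213 S → |Z| = 1/|Y| = 824.1 Ω, ∠Z = −∠Y = -50.66°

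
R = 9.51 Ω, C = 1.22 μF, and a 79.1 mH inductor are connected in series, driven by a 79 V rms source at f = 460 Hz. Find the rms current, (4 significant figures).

ω = 2πf = 2890 rad/s
X_L = ωL = 228.6 Ω
X_C = 1/(ωC) = 283.6 Ω
Net reactance X = X_L − X_C = -54.98 Ω
Z = 9.510 − j54.98 Ω
|Z| = √(9.510² + 54.98²) = 55.79 Ω
I = V/|Z| = 79/55.79 = 1.416 A

1.416 A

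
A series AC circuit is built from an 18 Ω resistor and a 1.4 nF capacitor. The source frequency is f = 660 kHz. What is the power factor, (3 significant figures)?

ω = 2πf = 4.147e+06 rad/s
X_C = 1/(ωC) = 172 Ω
Z = 18.0 − j172 Ω
|Z| = √(18.0² + 172²) = 173 Ω
∠Z = arctan(-172/18.0) = -84.0°
cos φ = cos(-84.0°) = 0.104

0.104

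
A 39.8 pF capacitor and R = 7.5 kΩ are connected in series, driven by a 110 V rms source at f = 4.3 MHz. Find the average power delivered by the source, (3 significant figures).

1.59 W

ω = 2πf = 2.702e+07 rad/s
X_C = 1/(ωC) = 930 Ω
Z = 7500 − j930 Ω
|Z| = √(7500² + 930²) = 7560 Ω
∠Z = arctan(-930/7500) = -7.07°
I = V/|Z| = 14.6 mA
P = VI cos φ = 110 × 0.0146 × cos(-7.07°) = 1.59 W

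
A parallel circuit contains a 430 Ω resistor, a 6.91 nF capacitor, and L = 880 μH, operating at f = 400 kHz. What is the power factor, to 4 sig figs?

ω = 2πf = 2.513e+06 rad/s
X_L = ωL = 2212 Ω
X_C = 1/(ωC) = 57.58 Ω
Parallel: admittances add. Y = 1/R + 1/(jωL) + jωC
Y = (0.002326 + j0.01691) S
|Y| = 0.01707 S → |Z| = 1/|Y| = 58.57 Ω, ∠Z = −∠Y = -82.17°
cos φ = cos(-82.17°) = 0.1362

0.1362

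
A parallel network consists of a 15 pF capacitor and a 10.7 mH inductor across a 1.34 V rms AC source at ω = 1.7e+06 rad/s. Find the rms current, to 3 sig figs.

39.5 μA

X_L = ωL = 18200 Ω
X_C = 1/(ωC) = 39200 Ω
Parallel: admittances add. Y = 1/(jωL) + jωC
Y = (0 − j2.95e-05) S
|Y| = 2.95e-05 S → |Z| = 1/|Y| = 33900 Ω, ∠Z = −∠Y = 90.0°
I = V/|Z| = 1.34/33900 = 39.5 μA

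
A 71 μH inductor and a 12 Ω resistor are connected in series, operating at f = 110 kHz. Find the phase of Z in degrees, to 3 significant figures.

76.3°

ω = 2πf = 691200 rad/s
X_L = ωL = 49.1 Ω
Z = 12.0 + j49.1 Ω
|Z| = √(12.0² + 49.1²) = 50.5 Ω
∠Z = arctan(49.1/12.0) = 76.3°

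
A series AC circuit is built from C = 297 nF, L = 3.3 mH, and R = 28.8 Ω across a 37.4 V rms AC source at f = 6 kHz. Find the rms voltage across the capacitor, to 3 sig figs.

73.6 V

ω = 2πf = 37700 rad/s
X_L = ωL = 124 Ω
X_C = 1/(ωC) = 89.3 Ω
Net reactance X = X_L − X_C = 35.1 Ω
Z = 28.8 + j35.1 Ω
|Z| = √(28.8² + 35.1²) = 45.4 Ω
I = V/|Z| = 824 mA
V_C = I·|Z_C| = 0.824 × 89.3 = 73.6 V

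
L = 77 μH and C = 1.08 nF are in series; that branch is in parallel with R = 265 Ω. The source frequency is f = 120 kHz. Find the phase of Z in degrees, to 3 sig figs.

ω = 2πf = 754000 rad/s
X_L = ωL = 58.1 Ω
X_C = 1/(ωC) = 1230 Ω
Branch 1: Z₁ = R = 265 Ω
Branch 2 (series LC): Z₂ = j(X_L − X_C) = −j1170 Ω
Parallel: Z = Z₁Z₂/(Z₁+Z₂), |Z| = 258 Ω, ∠Z = -12.8°

-12.8°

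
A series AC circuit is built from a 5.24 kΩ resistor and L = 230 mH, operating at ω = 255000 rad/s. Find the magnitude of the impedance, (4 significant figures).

58880 Ω

X_L = ωL = 58650 Ω
Z = 5240 + j58650 Ω
|Z| = √(5240² + 58650²) = 58880 Ω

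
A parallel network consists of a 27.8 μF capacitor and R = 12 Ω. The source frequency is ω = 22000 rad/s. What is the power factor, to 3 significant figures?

0.135

X_C = 1/(ωC) = 1.64 Ω
Parallel: admittances add. Y = 1/R + jωC
Y = (0.0833 + j0.612) S
|Y| = 0.617 S → |Z| = 1/|Y| = 1.62 Ω, ∠Z = −∠Y = -82.2°
cos φ = cos(-82.2°) = 0.135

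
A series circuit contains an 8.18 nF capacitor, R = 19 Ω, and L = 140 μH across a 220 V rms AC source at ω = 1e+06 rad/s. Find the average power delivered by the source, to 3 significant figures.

X_L = ωL = 140 Ω
X_C = 1/(ωC) = 122 Ω
Net reactance X = X_L − X_C = 17.8 Ω
Z = 19.0 + j17.8 Ω
|Z| = √(19.0² + 17.8²) = 26.0 Ω
∠Z = arctan(17.8/19.0) = 43.1°
I = V/|Z| = 8.46 A
P = VI cos φ = 220 × 8.46 × cos(43.1°) = 1.36 kW

1.36 kW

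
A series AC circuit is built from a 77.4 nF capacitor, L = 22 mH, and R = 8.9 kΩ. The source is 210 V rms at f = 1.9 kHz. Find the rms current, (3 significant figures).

ω = 2πf = 11940 rad/s
X_L = ωL = 263 Ω
X_C = 1/(ωC) = 1080 Ω
Net reactance X = X_L − X_C = -820 Ω
Z = 8900 − j820 Ω
|Z| = √(8900² + 820²) = 8940 Ω
I = V/|Z| = 210/8940 = 23.5 mA

23.5 mA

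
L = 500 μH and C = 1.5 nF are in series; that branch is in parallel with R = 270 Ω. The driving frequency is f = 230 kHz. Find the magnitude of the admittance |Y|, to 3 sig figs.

ω = 2πf = 1.445e+06 rad/s
X_L = ωL = 723 Ω
X_C = 1/(ωC) = 461 Ω
Branch 1: Z₁ = R = 270 Ω
Branch 2 (series LC): Z₂ = j(X_L − X_C) = j261 Ω
Parallel: Z = Z₁Z₂/(Z₁+Z₂), |Z| = 188 Ω, ∠Z = 45.9°
|Y| = 1/|Z| = 5.33 mS

5.33 mS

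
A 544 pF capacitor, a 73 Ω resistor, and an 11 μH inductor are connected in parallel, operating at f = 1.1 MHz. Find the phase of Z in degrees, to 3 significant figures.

34.4°

ω = 2πf = 6.912e+06 rad/s
X_L = ωL = 76.0 Ω
X_C = 1/(ωC) = 266 Ω
Parallel: admittances add. Y = 1/R + 1/(jωL) + jωC
Y = (0.0137 − j0.00939) S
|Y| = 0.0166 S → |Z| = 1/|Y| = 60.2 Ω, ∠Z = −∠Y = 34.4°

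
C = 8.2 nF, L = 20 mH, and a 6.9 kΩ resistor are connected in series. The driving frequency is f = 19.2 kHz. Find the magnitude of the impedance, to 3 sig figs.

7040 Ω

ω = 2πf = 120600 rad/s
X_L = ωL = 2410 Ω
X_C = 1/(ωC) = 1010 Ω
Net reactance X = X_L − X_C = 1400 Ω
Z = 6900 + j1400 Ω
|Z| = √(6900² + 1400²) = 7040 Ω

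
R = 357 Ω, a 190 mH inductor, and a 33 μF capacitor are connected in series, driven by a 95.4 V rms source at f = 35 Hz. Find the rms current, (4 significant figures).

ω = 2πf = 219.9 rad/s
X_L = ωL = 41.78 Ω
X_C = 1/(ωC) = 137.8 Ω
Net reactance X = X_L − X_C = -96.01 Ω
Z = 357.0 − j96.01 Ω
|Z| = √(357.0² + 96.01²) = 369.7 Ω
I = V/|Z| = 95.4/369.7 = 258.1 mA

258.1 mA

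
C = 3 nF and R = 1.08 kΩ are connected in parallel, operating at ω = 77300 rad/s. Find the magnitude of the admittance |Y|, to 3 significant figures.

955 μS

X_C = 1/(ωC) = 4310 Ω
Parallel: admittances add. Y = 1/R + jωC
Y = (0.000926 + j0.000232) S
|Y| = 0.000955 S → |Z| = 1/|Y| = 1050 Ω, ∠Z = −∠Y = -14.1°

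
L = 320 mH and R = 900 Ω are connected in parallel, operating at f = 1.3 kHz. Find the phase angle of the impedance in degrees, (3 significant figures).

19.0°

ω = 2πf = 8168 rad/s
X_L = ωL = 2610 Ω
Parallel: admittances add. Y = 1/R + 1/(jωL)
Y = (0.00111 − j0.000383) S
|Y| = 0.00118 S → |Z| = 1/|Y| = 851 Ω, ∠Z = −∠Y = 19.0°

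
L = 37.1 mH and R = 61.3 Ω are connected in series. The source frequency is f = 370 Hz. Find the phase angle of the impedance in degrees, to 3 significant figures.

ω = 2πf = 2325 rad/s
X_L = ωL = 86.2 Ω
Z = 61.3 + j86.2 Ω
|Z| = √(61.3² + 86.2²) = 106 Ω
∠Z = arctan(86.2/61.3) = 54.6°

54.6°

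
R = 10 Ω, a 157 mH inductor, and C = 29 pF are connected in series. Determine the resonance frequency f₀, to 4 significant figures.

74.59 kHz

ω₀ = 1/√(LC) = 1/√(0.157 × 2.9e-11) = 468700 rad/s
f₀ = ω₀/(2π) = 74.59 kHz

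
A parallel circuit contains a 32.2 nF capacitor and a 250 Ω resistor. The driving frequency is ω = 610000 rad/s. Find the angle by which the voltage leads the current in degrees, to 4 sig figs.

-78.49°

X_C = 1/(ωC) = 50.91 Ω
Parallel: admittances add. Y = 1/R + jωC
Y = (0.004000 + j0.01964) S
|Y| = 0.02005 S → |Z| = 1/|Y| = 49.89 Ω, ∠Z = −∠Y = -78.49°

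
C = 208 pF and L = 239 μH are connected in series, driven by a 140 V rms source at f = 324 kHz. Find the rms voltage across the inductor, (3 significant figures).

36.3 V

ω = 2πf = 2.036e+06 rad/s
X_L = ωL = 487 Ω
X_C = 1/(ωC) = 2360 Ω
Net reactance X = X_L − X_C = -1880 Ω
Z = − j1880 Ω
|Z| = √(0² + 1880²) = 1880 Ω
I = V/|Z| = 74.7 mA
V_L = I·|Z_L| = 0.0747 × 487 = 36.3 V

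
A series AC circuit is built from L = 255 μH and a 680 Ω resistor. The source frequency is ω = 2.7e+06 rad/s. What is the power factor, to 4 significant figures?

0.7027

X_L = ωL = 688.5 Ω
Z = 680.0 + j688.5 Ω
|Z| = √(680.0² + 688.5²) = 967.7 Ω
∠Z = arctan(688.5/680.0) = 45.36°
cos φ = cos(45.36°) = 0.7027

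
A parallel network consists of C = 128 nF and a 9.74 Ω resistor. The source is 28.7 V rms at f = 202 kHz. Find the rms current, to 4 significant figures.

ω = 2πf = 1.269e+06 rad/s
X_C = 1/(ωC) = 6.155 Ω
Parallel: admittances add. Y = 1/R + jωC
Y = (0.1027 + j0.1625) S
|Y| = 0.1922 S → |Z| = 1/|Y| = 5.203 Ω, ∠Z = −∠Y = -57.71°
I = V/|Z| = 28.7/5.203 = 5.516 A

5.516 A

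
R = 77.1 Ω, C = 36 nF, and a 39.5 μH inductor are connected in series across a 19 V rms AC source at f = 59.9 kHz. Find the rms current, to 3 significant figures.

196 mA

ω = 2πf = 376400 rad/s
X_L = ωL = 14.9 Ω
X_C = 1/(ωC) = 73.8 Ω
Net reactance X = X_L − X_C = -58.9 Ω
Z = 77.1 − j58.9 Ω
|Z| = √(77.1² + 58.9²) = 97.0 Ω
I = V/|Z| = 19/97.0 = 196 mA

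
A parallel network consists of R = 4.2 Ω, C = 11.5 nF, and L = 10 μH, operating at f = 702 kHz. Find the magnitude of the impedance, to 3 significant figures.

ω = 2πf = 4.411e+06 rad/s
X_L = ωL = 44.1 Ω
X_C = 1/(ωC) = 19.7 Ω
Parallel: admittances add. Y = 1/R + 1/(jωL) + jωC
Y = (0.238 + j0.0281) S
|Y| = 0.240 S → |Z| = 1/|Y| = 4.17 Ω, ∠Z = −∠Y = -6.72°

4.17 Ω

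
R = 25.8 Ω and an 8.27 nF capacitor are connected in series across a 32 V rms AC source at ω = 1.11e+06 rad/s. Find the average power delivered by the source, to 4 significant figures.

2.108 W

X_C = 1/(ωC) = 108.9 Ω
Z = 25.80 − j108.9 Ω
|Z| = √(25.80² + 108.9²) = 111.9 Ω
∠Z = arctan(-108.9/25.80) = -76.68°
I = V/|Z| = 285.8 mA
P = VI cos φ = 32 × 0.2858 × cos(-76.68°) = 2.108 W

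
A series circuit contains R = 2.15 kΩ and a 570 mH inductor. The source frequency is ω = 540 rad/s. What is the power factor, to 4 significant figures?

0.9899

X_L = ωL = 307.8 Ω
Z = 2150 + j307.8 Ω
|Z| = √(2150² + 307.8²) = 2172 Ω
∠Z = arctan(307.8/2150) = 8.147°
cos φ = cos(8.147°) = 0.9899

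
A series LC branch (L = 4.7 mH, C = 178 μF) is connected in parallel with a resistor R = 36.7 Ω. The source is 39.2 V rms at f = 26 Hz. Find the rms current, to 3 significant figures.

ω = 2πf = 163.4 rad/s
X_L = ωL = 0.768 Ω
X_C = 1/(ωC) = 34.4 Ω
Branch 1: Z₁ = R = 36.7 Ω
Branch 2 (series LC): Z₂ = j(X_L − X_C) = −j33.6 Ω
Parallel: Z = Z₁Z₂/(Z₁+Z₂), |Z| = 24.8 Ω, ∠Z = -47.5°
I = V/|Z| = 39.2/24.8 = 1.58 A

1.58 A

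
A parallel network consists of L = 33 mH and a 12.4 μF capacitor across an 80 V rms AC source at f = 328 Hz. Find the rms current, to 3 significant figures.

ω = 2πf = 2061 rad/s
X_L = ωL = 68.0 Ω
X_C = 1/(ωC) = 39.1 Ω
Parallel: admittances add. Y = 1/(jωL) + jωC
Y = (0 + j0.0109) S
|Y| = 0.0109 S → |Z| = 1/|Y| = 92.2 Ω, ∠Z = −∠Y = -90.0°
I = V/|Z| = 80/92.2 = 868 mA

868 mA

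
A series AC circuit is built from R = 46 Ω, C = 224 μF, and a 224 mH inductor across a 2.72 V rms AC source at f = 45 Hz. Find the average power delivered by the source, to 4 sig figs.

ω = 2πf = 282.7 rad/s
X_L = ωL = 63.33 Ω
X_C = 1/(ωC) = 15.79 Ω
Net reactance X = X_L − X_C = 47.55 Ω
Z = 46.00 + j47.55 Ω
|Z| = √(46.00² + 47.55²) = 66.16 Ω
∠Z = arctan(47.55/46.00) = 45.95°
I = V/|Z| = 41.12 mA
P = VI cos φ = 2.72 × 0.04112 × cos(45.95°) = 77.76 mW

77.76 mW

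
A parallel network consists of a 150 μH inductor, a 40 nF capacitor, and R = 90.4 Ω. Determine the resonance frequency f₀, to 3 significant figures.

ω₀ = 1/√(LC) = 1/√(0.00015 × 4e-08) = 408200 rad/s
f₀ = ω₀/(2π) = 65.0 kHz

65.0 kHz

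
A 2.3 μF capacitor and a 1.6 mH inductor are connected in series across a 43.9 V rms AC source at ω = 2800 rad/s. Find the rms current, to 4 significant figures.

291.1 mA

X_L = ωL = 4.480 Ω
X_C = 1/(ωC) = 155.3 Ω
Net reactance X = X_L − X_C = -150.8 Ω
Z = − j150.8 Ω
|Z| = √(0² + 150.8²) = 150.8 Ω
I = V/|Z| = 43.9/150.8 = 291.1 mA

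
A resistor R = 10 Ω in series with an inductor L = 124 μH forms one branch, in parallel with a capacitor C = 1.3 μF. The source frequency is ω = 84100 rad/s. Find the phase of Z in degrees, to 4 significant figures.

X_L = ωL = 10.43 Ω
X_C = 1/(ωC) = 9.147 Ω
Branch 1 (R+jX_L): Z₁ = 10.00 + j10.43 Ω, |Z₁| = 14.45 Ω
Branch 2 (−jX_C): Z₂ = −j9.147 Ω
Parallel: Z = Z₁Z₂/(Z₁+Z₂), |Z| = 13.11 Ω, ∠Z = -51.10°

-51.10°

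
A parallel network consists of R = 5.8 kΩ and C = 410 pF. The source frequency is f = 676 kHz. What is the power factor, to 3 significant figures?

ω = 2πf = 4.247e+06 rad/s
X_C = 1/(ωC) = 574 Ω
Parallel: admittances add. Y = 1/R + jωC
Y = (0.000172 + j0.00174) S
|Y| = 0.00175 S → |Z| = 1/|Y| = 571 Ω, ∠Z = −∠Y = -84.3°
cos φ = cos(-84.3°) = 0.0985

0.0985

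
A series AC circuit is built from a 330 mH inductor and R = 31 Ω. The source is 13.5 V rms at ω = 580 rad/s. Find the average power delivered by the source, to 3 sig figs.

X_L = ωL = 191 Ω
Z = 31.0 + j191 Ω
|Z| = √(31.0² + 191²) = 194 Ω
∠Z = arctan(191/31.0) = 80.8°
I = V/|Z| = 69.6 mA
P = VI cos φ = 13.5 × 0.0696 × cos(80.8°) = 150 mW

150 mW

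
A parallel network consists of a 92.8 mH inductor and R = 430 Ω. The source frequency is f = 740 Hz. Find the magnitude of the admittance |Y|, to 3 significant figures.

ω = 2πf = 4650 rad/s
X_L = ωL = 431 Ω
Parallel: admittances add. Y = 1/R + 1/(jωL)
Y = (0.00233 − j0.00232) S
|Y| = 0.00328 S → |Z| = 1/|Y| = 305 Ω, ∠Z = −∠Y = 44.9°

3.28 mS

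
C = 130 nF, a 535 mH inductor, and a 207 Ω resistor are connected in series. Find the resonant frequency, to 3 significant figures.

603 Hz

ω₀ = 1/√(LC) = 1/√(0.535 × 1.3e-07) = 3792 rad/s
f₀ = ω₀/(2π) = 603 Hz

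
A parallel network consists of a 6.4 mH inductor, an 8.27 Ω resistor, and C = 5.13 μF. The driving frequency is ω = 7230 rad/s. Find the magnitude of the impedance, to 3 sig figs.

8.20 Ω

X_L = ωL = 46.3 Ω
X_C = 1/(ωC) = 27.0 Ω
Parallel: admittances add. Y = 1/R + 1/(jωL) + jωC
Y = (0.121 + j0.0155) S
|Y| = 0.122 S → |Z| = 1/|Y| = 8.20 Ω, ∠Z = −∠Y = -7.29°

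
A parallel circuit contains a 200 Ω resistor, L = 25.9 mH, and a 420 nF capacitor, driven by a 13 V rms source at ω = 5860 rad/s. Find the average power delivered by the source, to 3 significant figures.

845 mW

X_L = ωL = 152 Ω
X_C = 1/(ωC) = 406 Ω
Parallel: admittances add. Y = 1/R + 1/(jωL) + jωC
Y = (0.00500 − j0.00413) S
|Y| = 0.00648 S → |Z| = 1/|Y| = 154 Ω, ∠Z = −∠Y = 39.5°
I = V/|Z| = 84.3 mA
P = VI cos φ = 13 × 0.0843 × cos(39.5°) = 845 mW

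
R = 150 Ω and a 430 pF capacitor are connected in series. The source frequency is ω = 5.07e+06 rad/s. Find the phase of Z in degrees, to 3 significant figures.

-71.9°

X_C = 1/(ωC) = 459 Ω
Z = 150 − j459 Ω
|Z| = √(150² + 459²) = 483 Ω
∠Z = arctan(-459/150) = -71.9°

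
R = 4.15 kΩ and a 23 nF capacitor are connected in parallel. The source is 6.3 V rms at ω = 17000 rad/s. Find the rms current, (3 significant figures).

2.89 mA

X_C = 1/(ωC) = 2560 Ω
Parallel: admittances add. Y = 1/R + jωC
Y = (0.000241 + j0.000391) S
|Y| = 0.000459 S → |Z| = 1/|Y| = 2180 Ω, ∠Z = −∠Y = -58.4°
I = V/|Z| = 6.3/2180 = 2.89 mA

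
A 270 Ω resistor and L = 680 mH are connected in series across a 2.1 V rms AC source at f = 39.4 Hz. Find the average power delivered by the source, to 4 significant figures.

11.76 mW

ω = 2πf = 247.6 rad/s
X_L = ωL = 168.3 Ω
Z = 270.0 + j168.3 Ω
|Z| = √(270.0² + 168.3²) = 318.2 Ω
∠Z = arctan(168.3/270.0) = 31.94°
I = V/|Z| = 6.600 mA
P = VI cos φ = 2.1 × 0.006600 × cos(31.94°) = 11.76 mW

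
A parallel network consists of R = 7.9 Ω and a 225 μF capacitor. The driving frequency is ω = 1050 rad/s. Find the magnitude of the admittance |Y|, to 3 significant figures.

268 mS

X_C = 1/(ωC) = 4.23 Ω
Parallel: admittances add. Y = 1/R + jωC
Y = (0.127 + j0.236) S
|Y| = 0.268 S → |Z| = 1/|Y| = 3.73 Ω, ∠Z = −∠Y = -61.8°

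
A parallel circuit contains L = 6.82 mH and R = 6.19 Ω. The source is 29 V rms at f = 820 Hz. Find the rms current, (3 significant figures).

ω = 2πf = 5152 rad/s
X_L = ωL = 35.1 Ω
Parallel: admittances add. Y = 1/R + 1/(jωL)
Y = (0.162 − j0.0285) S
|Y| = 0.164 S → |Z| = 1/|Y| = 6.10 Ω, ∠Z = −∠Y = 9.99°
I = V/|Z| = 29/6.10 = 4.76 A

4.76 A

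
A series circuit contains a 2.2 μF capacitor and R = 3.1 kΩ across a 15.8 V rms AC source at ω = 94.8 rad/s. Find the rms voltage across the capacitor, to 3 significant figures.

X_C = 1/(ωC) = 4790 Ω
Z = 3100 − j4790 Ω
|Z| = √(3100² + 4790²) = 5710 Ω
I = V/|Z| = 2.77 mA
V_C = I·|Z_C| = 0.00277 × 4790 = 13.3 V

13.3 V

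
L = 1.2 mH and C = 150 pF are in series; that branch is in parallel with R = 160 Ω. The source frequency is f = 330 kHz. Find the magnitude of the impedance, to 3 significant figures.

ω = 2πf = 2.073e+06 rad/s
X_L = ωL = 2490 Ω
X_C = 1/(ωC) = 3220 Ω
Branch 1: Z₁ = R = 160 Ω
Branch 2 (series LC): Z₂ = j(X_L − X_C) = −j727 Ω
Parallel: Z = Z₁Z₂/(Z₁+Z₂), |Z| = 156 Ω, ∠Z = -12.4°

156 Ω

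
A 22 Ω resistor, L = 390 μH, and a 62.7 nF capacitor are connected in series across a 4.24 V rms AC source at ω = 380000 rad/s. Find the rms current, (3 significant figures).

39.1 mA

X_L = ωL = 148 Ω
X_C = 1/(ωC) = 42.0 Ω
Net reactance X = X_L − X_C = 106 Ω
Z = 22.0 + j106 Ω
|Z| = √(22.0² + 106²) = 108 Ω
I = V/|Z| = 4.24/108 = 39.1 mA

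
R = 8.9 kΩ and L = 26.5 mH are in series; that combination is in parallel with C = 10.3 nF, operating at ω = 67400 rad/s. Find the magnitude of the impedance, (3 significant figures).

X_L = ωL = 1790 Ω
X_C = 1/(ωC) = 1440 Ω
Branch 1 (R+jX_L): Z₁ = 8900 + j1790 Ω, |Z₁| = 9080 Ω
Branch 2 (−jX_C): Z₂ = −j1440 Ω
Parallel: Z = Z₁Z₂/(Z₁+Z₂), |Z| = 1470 Ω, ∠Z = -80.9°

1470 Ω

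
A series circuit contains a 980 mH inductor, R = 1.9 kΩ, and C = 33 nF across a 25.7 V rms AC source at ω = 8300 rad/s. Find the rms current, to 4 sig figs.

5.278 mA

X_L = ωL = 8134 Ω
X_C = 1/(ωC) = 3651 Ω
Net reactance X = X_L − X_C = 4483 Ω
Z = 1900 + j4483 Ω
|Z| = √(1900² + 4483²) = 4869 Ω
I = V/|Z| = 25.7/4869 = 5.278 mA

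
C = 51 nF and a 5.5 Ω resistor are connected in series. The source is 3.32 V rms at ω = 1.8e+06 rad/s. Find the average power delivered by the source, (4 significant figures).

407.1 mW

X_C = 1/(ωC) = 10.89 Ω
Z = 5.500 − j10.89 Ω
|Z| = √(5.500² + 10.89²) = 12.20 Ω
∠Z = arctan(-10.89/5.500) = -63.21°
I = V/|Z| = 272.1 mA
P = VI cos φ = 3.32 × 0.2721 × cos(-63.21°) = 407.1 mW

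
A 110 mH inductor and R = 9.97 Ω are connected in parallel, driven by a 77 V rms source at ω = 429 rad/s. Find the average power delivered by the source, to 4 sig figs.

X_L = ωL = 47.19 Ω
Parallel: admittances add. Y = 1/R + 1/(jωL)
Y = (0.1003 − j0.02119) S
|Y| = 0.1025 S → |Z| = 1/|Y| = 9.755 Ω, ∠Z = −∠Y = 11.93°
I = V/|Z| = 7.894 A
P = VI cos φ = 77 × 7.894 × cos(11.93°) = 594.7 W

594.7 W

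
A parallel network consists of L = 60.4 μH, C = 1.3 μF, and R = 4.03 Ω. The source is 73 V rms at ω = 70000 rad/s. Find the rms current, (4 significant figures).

21.00 A

X_L = ωL = 4.228 Ω
X_C = 1/(ωC) = 10.99 Ω
Parallel: admittances add. Y = 1/R + 1/(jωL) + jωC
Y = (0.2481 − j0.1455) S
|Y| = 0.2877 S → |Z| = 1/|Y| = 3.476 Ω, ∠Z = −∠Y = 30.39°
I = V/|Z| = 73/3.476 = 21.00 A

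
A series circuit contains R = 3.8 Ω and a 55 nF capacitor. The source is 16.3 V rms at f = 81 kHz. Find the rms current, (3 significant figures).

ω = 2πf = 508900 rad/s
X_C = 1/(ωC) = 35.7 Ω
Z = 3.80 − j35.7 Ω
|Z| = √(3.80² + 35.7²) = 35.9 Ω
I = V/|Z| = 16.3/35.9 = 454 mA

454 mA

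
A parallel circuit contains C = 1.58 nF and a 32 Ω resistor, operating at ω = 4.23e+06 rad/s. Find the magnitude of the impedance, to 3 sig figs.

31.3 Ω

X_C = 1/(ωC) = 150 Ω
Parallel: admittances add. Y = 1/R + jωC
Y = (0.0312 + j0.00668) S
|Y| = 0.0320 S → |Z| = 1/|Y| = 31.3 Ω, ∠Z = −∠Y = -12.1°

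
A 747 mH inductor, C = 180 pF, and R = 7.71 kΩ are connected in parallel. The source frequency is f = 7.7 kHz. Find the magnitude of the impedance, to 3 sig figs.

7630 Ω

ω = 2πf = 48380 rad/s
X_L = ωL = 36100 Ω
X_C = 1/(ωC) = 115000 Ω
Parallel: admittances add. Y = 1/R + 1/(jωL) + jωC
Y = (0.000130 − j1.9e-05) S
|Y| = 0.000131 S → |Z| = 1/|Y| = 7630 Ω, ∠Z = −∠Y = 8.32°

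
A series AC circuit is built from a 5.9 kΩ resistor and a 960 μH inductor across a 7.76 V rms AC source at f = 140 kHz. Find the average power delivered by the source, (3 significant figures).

10.0 mW

ω = 2πf = 879600 rad/s
X_L = ωL = 844 Ω
Z = 5900 + j844 Ω
|Z| = √(5900² + 844²) = 5960 Ω
∠Z = arctan(844/5900) = 8.15°
I = V/|Z| = 1.30 mA
P = VI cos φ = 7.76 × 0.00130 × cos(8.15°) = 10.0 mW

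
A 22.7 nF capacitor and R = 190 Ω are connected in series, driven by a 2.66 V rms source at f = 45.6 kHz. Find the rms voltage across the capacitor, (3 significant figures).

1.67 V

ω = 2πf = 286500 rad/s
X_C = 1/(ωC) = 154 Ω
Z = 190 − j154 Ω
|Z| = √(190² + 154²) = 244 Ω
I = V/|Z| = 10.9 mA
V_C = I·|Z_C| = 0.0109 × 154 = 1.67 V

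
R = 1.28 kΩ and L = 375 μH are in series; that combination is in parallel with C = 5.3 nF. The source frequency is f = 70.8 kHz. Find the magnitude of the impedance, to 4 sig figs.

ω = 2πf = 444800 rad/s
X_L = ωL = 166.8 Ω
X_C = 1/(ωC) = 424.1 Ω
Branch 1 (R+jX_L): Z₁ = 1280 + j166.8 Ω, |Z₁| = 1291 Ω
Branch 2 (−jX_C): Z₂ = −j424.1 Ω
Parallel: Z = Z₁Z₂/(Z₁+Z₂), |Z| = 419.3 Ω, ∠Z = -71.21°

419.3 Ω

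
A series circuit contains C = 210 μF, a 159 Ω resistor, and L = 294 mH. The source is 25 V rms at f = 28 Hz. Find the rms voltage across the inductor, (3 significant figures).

8.04 V

ω = 2πf = 175.9 rad/s
X_L = ωL = 51.7 Ω
X_C = 1/(ωC) = 27.1 Ω
Net reactance X = X_L − X_C = 24.7 Ω
Z = 159 + j24.7 Ω
|Z| = √(159² + 24.7²) = 161 Ω
I = V/|Z| = 155 mA
V_L = I·|Z_L| = 0.155 × 51.7 = 8.04 V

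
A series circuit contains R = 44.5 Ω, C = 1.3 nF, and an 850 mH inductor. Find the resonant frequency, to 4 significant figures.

4.788 kHz

ω₀ = 1/√(LC) = 1/√(0.85 × 1.3e-09) = 30080 rad/s
f₀ = ω₀/(2π) = 4.788 kHz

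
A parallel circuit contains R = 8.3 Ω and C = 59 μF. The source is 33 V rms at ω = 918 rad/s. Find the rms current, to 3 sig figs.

4.36 A

X_C = 1/(ωC) = 18.5 Ω
Parallel: admittances add. Y = 1/R + jωC
Y = (0.120 + j0.0542) S
|Y| = 0.132 S → |Z| = 1/|Y| = 7.57 Ω, ∠Z = −∠Y = -24.2°
I = V/|Z| = 33/7.57 = 4.36 A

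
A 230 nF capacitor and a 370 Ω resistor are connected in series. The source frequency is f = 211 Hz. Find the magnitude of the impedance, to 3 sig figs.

ω = 2πf = 1326 rad/s
X_C = 1/(ωC) = 3280 Ω
Z = 370 − j3280 Ω
|Z| = √(370² + 3280²) = 3300 Ω

3300 Ω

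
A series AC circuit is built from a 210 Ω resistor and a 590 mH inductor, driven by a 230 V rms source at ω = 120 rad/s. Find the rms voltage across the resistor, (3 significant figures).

218 V

X_L = ωL = 70.8 Ω
Z = 210 + j70.8 Ω
|Z| = √(210² + 70.8²) = 222 Ω
I = V/|Z| = 1.04 A
V_R = I·|Z_R| = 1.04 × 210 = 218 V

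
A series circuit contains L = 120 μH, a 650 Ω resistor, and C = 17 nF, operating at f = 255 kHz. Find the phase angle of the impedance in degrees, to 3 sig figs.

ω = 2πf = 1.602e+06 rad/s
X_L = ωL = 192 Ω
X_C = 1/(ωC) = 36.7 Ω
Net reactance X = X_L − X_C = 156 Ω
Z = 650 + j156 Ω
|Z| = √(650² + 156²) = 668 Ω
∠Z = arctan(156/650) = 13.5°

13.5°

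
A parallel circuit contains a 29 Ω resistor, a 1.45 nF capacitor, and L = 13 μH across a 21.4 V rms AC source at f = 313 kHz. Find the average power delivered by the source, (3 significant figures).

ω = 2πf = 1.967e+06 rad/s
X_L = ωL = 25.6 Ω
X_C = 1/(ωC) = 351 Ω
Parallel: admittances add. Y = 1/R + 1/(jωL) + jωC
Y = (0.0345 − j0.0363) S
|Y| = 0.0500 S → |Z| = 1/|Y| = 20.0 Ω, ∠Z = −∠Y = 46.4°
I = V/|Z| = 1.07 A
P = VI cos φ = 21.4 × 1.07 × cos(46.4°) = 15.8 W

15.8 W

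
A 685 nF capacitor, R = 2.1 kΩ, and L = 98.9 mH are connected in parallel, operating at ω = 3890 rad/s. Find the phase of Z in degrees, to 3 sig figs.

X_L = ωL = 385 Ω
X_C = 1/(ωC) = 375 Ω
Parallel: admittances add. Y = 1/R + 1/(jωL) + jωC
Y = (0.000476 + j6.54e-05) S
|Y| = 0.000481 S → |Z| = 1/|Y| = 2080 Ω, ∠Z = −∠Y = -7.82°

-7.82°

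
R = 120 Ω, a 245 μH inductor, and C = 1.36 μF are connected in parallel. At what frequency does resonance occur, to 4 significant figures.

ω₀ = 1/√(LC) = 1/√(0.000245 × 1.36e-06) = 54780 rad/s
f₀ = ω₀/(2π) = 8.719 kHz

8.719 kHz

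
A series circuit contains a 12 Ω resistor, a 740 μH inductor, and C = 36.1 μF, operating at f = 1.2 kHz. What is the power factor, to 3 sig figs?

0.988

ω = 2πf = 7540 rad/s
X_L = ωL = 5.58 Ω
X_C = 1/(ωC) = 3.67 Ω
Net reactance X = X_L − X_C = 1.91 Ω
Z = 12.0 + j1.91 Ω
|Z| = √(12.0² + 1.91²) = 12.2 Ω
∠Z = arctan(1.91/12.0) = 9.02°
cos φ = cos(9.02°) = 0.988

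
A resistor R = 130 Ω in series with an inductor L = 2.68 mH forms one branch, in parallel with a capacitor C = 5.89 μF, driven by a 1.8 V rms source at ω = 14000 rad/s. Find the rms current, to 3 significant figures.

145 mA

X_L = ωL = 37.5 Ω
X_C = 1/(ωC) = 12.1 Ω
Branch 1 (R+jX_L): Z₁ = 130 + j37.5 Ω, |Z₁| = 135 Ω
Branch 2 (−jX_C): Z₂ = −j12.1 Ω
Parallel: Z = Z₁Z₂/(Z₁+Z₂), |Z| = 12.4 Ω, ∠Z = -85.0°
I = V/|Z| = 1.8/12.4 = 145 mA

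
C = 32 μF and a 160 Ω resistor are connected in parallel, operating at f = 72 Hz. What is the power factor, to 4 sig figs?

0.3964

ω = 2πf = 452.4 rad/s
X_C = 1/(ωC) = 69.08 Ω
Parallel: admittances add. Y = 1/R + jωC
Y = (0.006250 + j0.01448) S
|Y| = 0.01577 S → |Z| = 1/|Y| = 63.42 Ω, ∠Z = −∠Y = -66.65°
cos φ = cos(-66.65°) = 0.3964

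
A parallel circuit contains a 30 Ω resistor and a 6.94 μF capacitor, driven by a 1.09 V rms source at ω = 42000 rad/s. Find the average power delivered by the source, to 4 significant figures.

39.60 mW

X_C = 1/(ωC) = 3.431 Ω
Parallel: admittances add. Y = 1/R + jωC
Y = (0.03333 + j0.2915) S
|Y| = 0.2934 S → |Z| = 1/|Y| = 3.409 Ω, ∠Z = −∠Y = -83.48°
I = V/|Z| = 319.8 mA
P = VI cos φ = 1.09 × 0.3198 × cos(-83.48°) = 39.60 mW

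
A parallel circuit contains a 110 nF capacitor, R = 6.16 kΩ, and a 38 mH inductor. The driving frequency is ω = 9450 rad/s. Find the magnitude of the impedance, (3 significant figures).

X_L = ωL = 359 Ω
X_C = 1/(ωC) = 962 Ω
Parallel: admittances add. Y = 1/R + 1/(jωL) + jωC
Y = (0.000162 − j0.00175) S
|Y| = 0.00175 S → |Z| = 1/|Y| = 571 Ω, ∠Z = −∠Y = 84.7°

571 Ω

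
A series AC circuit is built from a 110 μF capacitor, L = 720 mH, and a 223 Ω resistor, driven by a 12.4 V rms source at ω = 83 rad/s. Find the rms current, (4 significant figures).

X_L = ωL = 59.76 Ω
X_C = 1/(ωC) = 109.5 Ω
Net reactance X = X_L − X_C = -49.77 Ω
Z = 223.0 − j49.77 Ω
|Z| = √(223.0² + 49.77²) = 228.5 Ω
I = V/|Z| = 12.4/228.5 = 54.27 mA

54.27 mA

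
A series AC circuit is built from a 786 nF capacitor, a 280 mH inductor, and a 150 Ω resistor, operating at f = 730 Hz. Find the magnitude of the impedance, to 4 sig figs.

1018 Ω

ω = 2πf = 4587 rad/s
X_L = ωL = 1284 Ω
X_C = 1/(ωC) = 277.4 Ω
Net reactance X = X_L − X_C = 1007 Ω
Z = 150.0 + j1007 Ω
|Z| = √(150.0² + 1007²) = 1018 Ω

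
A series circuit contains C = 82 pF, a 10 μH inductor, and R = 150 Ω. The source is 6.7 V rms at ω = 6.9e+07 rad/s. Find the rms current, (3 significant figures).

12.5 mA

X_L = ωL = 690 Ω
X_C = 1/(ωC) = 177 Ω
Net reactance X = X_L − X_C = 513 Ω
Z = 150 + j513 Ω
|Z| = √(150² + 513²) = 535 Ω
I = V/|Z| = 6.7/535 = 12.5 mA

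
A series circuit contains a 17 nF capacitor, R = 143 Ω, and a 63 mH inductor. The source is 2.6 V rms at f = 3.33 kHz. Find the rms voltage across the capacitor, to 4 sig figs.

4.873 V

ω = 2πf = 20920 rad/s
X_L = ωL = 1318 Ω
X_C = 1/(ωC) = 2811 Ω
Net reactance X = X_L − X_C = -1493 Ω
Z = 143.0 − j1493 Ω
|Z| = √(143.0² + 1493²) = 1500 Ω
I = V/|Z| = 1.733 mA
V_C = I·|Z_C| = 0.001733 × 2811 = 4.873 V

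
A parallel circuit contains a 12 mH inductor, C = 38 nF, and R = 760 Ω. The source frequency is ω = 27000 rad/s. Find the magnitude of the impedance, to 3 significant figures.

X_L = ωL = 324 Ω
X_C = 1/(ωC) = 975 Ω
Parallel: admittances add. Y = 1/R + 1/(jωL) + jωC
Y = (0.00132 − j0.00206) S
|Y| = 0.00244 S → |Z| = 1/|Y| = 409 Ω, ∠Z = −∠Y = 57.4°

409 Ω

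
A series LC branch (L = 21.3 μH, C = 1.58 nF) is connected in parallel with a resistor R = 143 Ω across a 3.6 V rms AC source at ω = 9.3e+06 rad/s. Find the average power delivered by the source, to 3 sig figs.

X_L = ωL = 198 Ω
X_C = 1/(ωC) = 68.1 Ω
Branch 1: Z₁ = R = 143 Ω
Branch 2 (series LC): Z₂ = j(X_L − X_C) = j130 Ω
Parallel: Z = Z₁Z₂/(Z₁+Z₂), |Z| = 96.2 Ω, ∠Z = 47.7°
I = V/|Z| = 37.4 mA
P = VI cos φ = 3.6 × 0.0374 × cos(47.7°) = 90.6 mW

90.6 mW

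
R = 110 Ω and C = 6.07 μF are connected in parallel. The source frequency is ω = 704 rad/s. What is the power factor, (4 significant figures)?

0.9050

X_C = 1/(ωC) = 234.0 Ω
Parallel: admittances add. Y = 1/R + jωC
Y = (0.009091 + j0.004273) S
|Y| = 0.01005 S → |Z| = 1/|Y| = 99.55 Ω, ∠Z = −∠Y = -25.18°
cos φ = cos(-25.18°) = 0.9050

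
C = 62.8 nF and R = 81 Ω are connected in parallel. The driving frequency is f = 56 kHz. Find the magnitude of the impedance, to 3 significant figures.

39.5 Ω

ω = 2πf = 351900 rad/s
X_C = 1/(ωC) = 45.3 Ω
Parallel: admittances add. Y = 1/R + jωC
Y = (0.0123 + j0.0221) S
|Y| = 0.0253 S → |Z| = 1/|Y| = 39.5 Ω, ∠Z = −∠Y = -60.8°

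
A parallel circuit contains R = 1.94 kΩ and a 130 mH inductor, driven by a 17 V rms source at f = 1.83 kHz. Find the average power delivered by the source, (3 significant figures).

149 mW

ω = 2πf = 11500 rad/s
X_L = ωL = 1490 Ω
Parallel: admittances add. Y = 1/R + 1/(jωL)
Y = (0.000515 − j0.000669) S
|Y| = 0.000845 S → |Z| = 1/|Y| = 1180 Ω, ∠Z = −∠Y = 52.4°
I = V/|Z| = 14.4 mA
P = VI cos φ = 17 × 0.0144 × cos(52.4°) = 149 mW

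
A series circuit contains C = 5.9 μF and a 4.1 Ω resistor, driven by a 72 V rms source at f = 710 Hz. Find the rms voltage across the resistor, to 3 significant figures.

ω = 2πf = 4461 rad/s
X_C = 1/(ωC) = 38.0 Ω
Z = 4.10 − j38.0 Ω
|Z| = √(4.10² + 38.0²) = 38.2 Ω
I = V/|Z| = 1.88 A
V_R = I·|Z_R| = 1.88 × 4.10 = 7.72 V

7.72 V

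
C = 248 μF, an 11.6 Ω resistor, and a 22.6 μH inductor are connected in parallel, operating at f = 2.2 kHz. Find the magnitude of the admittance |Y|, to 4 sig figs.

242.9 mS

ω = 2πf = 13820 rad/s
X_L = ωL = 0.3124 Ω
X_C = 1/(ωC) = 0.2917 Ω
Parallel: admittances add. Y = 1/R + 1/(jωL) + jωC
Y = (0.08621 + j0.2271) S
|Y| = 0.2429 S → |Z| = 1/|Y| = 4.117 Ω, ∠Z = −∠Y = -69.21°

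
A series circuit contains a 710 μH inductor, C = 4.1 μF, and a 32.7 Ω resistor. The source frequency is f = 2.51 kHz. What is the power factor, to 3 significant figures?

0.992

ω = 2πf = 15770 rad/s
X_L = ωL = 11.2 Ω
X_C = 1/(ωC) = 15.5 Ω
Net reactance X = X_L − X_C = -4.27 Ω
Z = 32.7 − j4.27 Ω
|Z| = √(32.7² + 4.27²) = 33.0 Ω
∠Z = arctan(-4.27/32.7) = -7.44°
cos φ = cos(-7.44°) = 0.992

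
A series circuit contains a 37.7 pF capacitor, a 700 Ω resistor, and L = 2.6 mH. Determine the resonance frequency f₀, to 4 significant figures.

ω₀ = 1/√(LC) = 1/√(0.0026 × 3.77e-11) = 3.194e+06 rad/s
f₀ = ω₀/(2π) = 508.3 kHz

508.3 kHz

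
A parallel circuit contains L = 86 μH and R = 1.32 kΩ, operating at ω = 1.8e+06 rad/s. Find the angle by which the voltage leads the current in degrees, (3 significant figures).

X_L = ωL = 155 Ω
Parallel: admittances add. Y = 1/R + 1/(jωL)
Y = (0.000758 − j0.00646) S
|Y| = 0.00650 S → |Z| = 1/|Y| = 154 Ω, ∠Z = −∠Y = 83.3°

83.3°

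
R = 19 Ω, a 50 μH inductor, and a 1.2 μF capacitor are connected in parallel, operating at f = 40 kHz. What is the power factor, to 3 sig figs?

ω = 2πf = 251300 rad/s
X_L = ωL = 12.6 Ω
X_C = 1/(ωC) = 3.32 Ω
Parallel: admittances add. Y = 1/R + 1/(jωL) + jωC
Y = (0.0526 + j0.222) S
|Y| = 0.228 S → |Z| = 1/|Y| = 4.38 Ω, ∠Z = −∠Y = -76.7°
cos φ = cos(-76.7°) = 0.231

0.231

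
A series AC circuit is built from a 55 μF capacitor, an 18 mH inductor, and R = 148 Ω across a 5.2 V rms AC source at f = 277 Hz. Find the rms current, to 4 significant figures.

34.79 mA

ω = 2πf = 1740 rad/s
X_L = ωL = 31.33 Ω
X_C = 1/(ωC) = 10.45 Ω
Net reactance X = X_L − X_C = 20.88 Ω
Z = 148.0 + j20.88 Ω
|Z| = √(148.0² + 20.88²) = 149.5 Ω
I = V/|Z| = 5.2/149.5 = 34.79 mA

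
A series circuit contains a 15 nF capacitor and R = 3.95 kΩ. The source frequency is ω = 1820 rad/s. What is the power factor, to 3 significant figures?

0.107

X_C = 1/(ωC) = 36600 Ω
Z = 3950 − j36600 Ω
|Z| = √(3950² + 36600²) = 36800 Ω
∠Z = arctan(-36600/3950) = -83.8°
cos φ = cos(-83.8°) = 0.107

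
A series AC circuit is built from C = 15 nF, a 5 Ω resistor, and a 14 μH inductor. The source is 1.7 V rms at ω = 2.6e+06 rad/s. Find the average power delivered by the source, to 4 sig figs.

102.7 mW

X_L = ωL = 36.40 Ω
X_C = 1/(ωC) = 25.64 Ω
Net reactance X = X_L − X_C = 10.76 Ω
Z = 5.000 + j10.76 Ω
|Z| = √(5.000² + 10.76²) = 11.86 Ω
∠Z = arctan(10.76/5.000) = 65.07°
I = V/|Z| = 143.3 mA
P = VI cos φ = 1.7 × 0.1433 × cos(65.07°) = 102.7 mW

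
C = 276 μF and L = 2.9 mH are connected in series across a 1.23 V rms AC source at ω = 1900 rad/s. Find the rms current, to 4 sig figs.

341.4 mA

X_L = ωL = 5.510 Ω
X_C = 1/(ωC) = 1.907 Ω
Net reactance X = X_L − X_C = 3.603 Ω
Z = j3.603 Ω
|Z| = √(0² + 3.603²) = 3.603 Ω
I = V/|Z| = 1.23/3.603 = 341.4 mA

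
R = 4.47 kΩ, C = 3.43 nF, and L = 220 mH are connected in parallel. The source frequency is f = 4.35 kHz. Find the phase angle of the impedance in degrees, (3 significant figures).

ω = 2πf = 27330 rad/s
X_L = ωL = 6010 Ω
X_C = 1/(ωC) = 10700 Ω
Parallel: admittances add. Y = 1/R + 1/(jωL) + jωC
Y = (0.000224 − j7.26e-05) S
|Y| = 0.000235 S → |Z| = 1/|Y| = 4250 Ω, ∠Z = −∠Y = 18.0°

18.0°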